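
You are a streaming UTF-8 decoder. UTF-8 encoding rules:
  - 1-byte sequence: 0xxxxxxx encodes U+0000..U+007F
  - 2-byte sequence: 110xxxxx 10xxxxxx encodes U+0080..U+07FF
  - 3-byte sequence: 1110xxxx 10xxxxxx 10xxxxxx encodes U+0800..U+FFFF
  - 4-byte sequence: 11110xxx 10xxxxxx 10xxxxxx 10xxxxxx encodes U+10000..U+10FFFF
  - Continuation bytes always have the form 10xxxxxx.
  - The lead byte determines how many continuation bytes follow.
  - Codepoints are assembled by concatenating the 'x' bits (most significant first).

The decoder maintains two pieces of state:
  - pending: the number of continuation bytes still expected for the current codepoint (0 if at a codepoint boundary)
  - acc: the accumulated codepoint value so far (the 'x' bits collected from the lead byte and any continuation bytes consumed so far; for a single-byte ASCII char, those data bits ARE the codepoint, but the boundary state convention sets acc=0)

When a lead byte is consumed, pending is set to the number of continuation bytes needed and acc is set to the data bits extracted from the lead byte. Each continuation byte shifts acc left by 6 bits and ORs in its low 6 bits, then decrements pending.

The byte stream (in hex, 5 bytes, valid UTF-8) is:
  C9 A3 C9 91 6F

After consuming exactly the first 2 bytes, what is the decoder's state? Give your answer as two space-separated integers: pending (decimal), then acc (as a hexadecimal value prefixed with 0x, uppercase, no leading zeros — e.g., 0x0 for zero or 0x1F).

Byte[0]=C9: 2-byte lead. pending=1, acc=0x9
Byte[1]=A3: continuation. acc=(acc<<6)|0x23=0x263, pending=0

Answer: 0 0x263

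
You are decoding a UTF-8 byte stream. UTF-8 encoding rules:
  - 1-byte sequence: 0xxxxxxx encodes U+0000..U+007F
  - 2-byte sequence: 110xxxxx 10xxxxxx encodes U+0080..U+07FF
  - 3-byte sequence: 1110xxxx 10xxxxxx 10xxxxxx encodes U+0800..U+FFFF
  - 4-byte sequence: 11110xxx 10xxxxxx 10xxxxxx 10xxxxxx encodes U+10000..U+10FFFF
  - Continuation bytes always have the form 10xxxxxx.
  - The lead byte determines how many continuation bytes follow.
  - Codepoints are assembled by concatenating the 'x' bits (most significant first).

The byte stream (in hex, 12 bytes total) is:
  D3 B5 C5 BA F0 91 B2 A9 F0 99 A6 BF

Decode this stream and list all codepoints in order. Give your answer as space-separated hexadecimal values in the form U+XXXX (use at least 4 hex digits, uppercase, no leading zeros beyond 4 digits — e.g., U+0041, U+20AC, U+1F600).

Answer: U+04F5 U+017A U+11CA9 U+199BF

Derivation:
Byte[0]=D3: 2-byte lead, need 1 cont bytes. acc=0x13
Byte[1]=B5: continuation. acc=(acc<<6)|0x35=0x4F5
Completed: cp=U+04F5 (starts at byte 0)
Byte[2]=C5: 2-byte lead, need 1 cont bytes. acc=0x5
Byte[3]=BA: continuation. acc=(acc<<6)|0x3A=0x17A
Completed: cp=U+017A (starts at byte 2)
Byte[4]=F0: 4-byte lead, need 3 cont bytes. acc=0x0
Byte[5]=91: continuation. acc=(acc<<6)|0x11=0x11
Byte[6]=B2: continuation. acc=(acc<<6)|0x32=0x472
Byte[7]=A9: continuation. acc=(acc<<6)|0x29=0x11CA9
Completed: cp=U+11CA9 (starts at byte 4)
Byte[8]=F0: 4-byte lead, need 3 cont bytes. acc=0x0
Byte[9]=99: continuation. acc=(acc<<6)|0x19=0x19
Byte[10]=A6: continuation. acc=(acc<<6)|0x26=0x666
Byte[11]=BF: continuation. acc=(acc<<6)|0x3F=0x199BF
Completed: cp=U+199BF (starts at byte 8)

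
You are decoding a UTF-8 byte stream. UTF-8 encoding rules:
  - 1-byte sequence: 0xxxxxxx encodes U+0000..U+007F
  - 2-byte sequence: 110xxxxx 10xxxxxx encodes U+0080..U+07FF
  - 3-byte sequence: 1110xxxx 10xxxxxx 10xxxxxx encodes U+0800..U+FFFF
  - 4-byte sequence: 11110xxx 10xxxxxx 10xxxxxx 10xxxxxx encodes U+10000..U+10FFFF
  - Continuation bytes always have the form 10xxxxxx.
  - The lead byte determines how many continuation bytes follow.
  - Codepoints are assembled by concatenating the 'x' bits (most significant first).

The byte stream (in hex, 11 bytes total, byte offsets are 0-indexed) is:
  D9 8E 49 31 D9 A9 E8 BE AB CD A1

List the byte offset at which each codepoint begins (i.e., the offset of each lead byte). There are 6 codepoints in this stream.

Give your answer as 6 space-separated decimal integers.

Answer: 0 2 3 4 6 9

Derivation:
Byte[0]=D9: 2-byte lead, need 1 cont bytes. acc=0x19
Byte[1]=8E: continuation. acc=(acc<<6)|0x0E=0x64E
Completed: cp=U+064E (starts at byte 0)
Byte[2]=49: 1-byte ASCII. cp=U+0049
Byte[3]=31: 1-byte ASCII. cp=U+0031
Byte[4]=D9: 2-byte lead, need 1 cont bytes. acc=0x19
Byte[5]=A9: continuation. acc=(acc<<6)|0x29=0x669
Completed: cp=U+0669 (starts at byte 4)
Byte[6]=E8: 3-byte lead, need 2 cont bytes. acc=0x8
Byte[7]=BE: continuation. acc=(acc<<6)|0x3E=0x23E
Byte[8]=AB: continuation. acc=(acc<<6)|0x2B=0x8FAB
Completed: cp=U+8FAB (starts at byte 6)
Byte[9]=CD: 2-byte lead, need 1 cont bytes. acc=0xD
Byte[10]=A1: continuation. acc=(acc<<6)|0x21=0x361
Completed: cp=U+0361 (starts at byte 9)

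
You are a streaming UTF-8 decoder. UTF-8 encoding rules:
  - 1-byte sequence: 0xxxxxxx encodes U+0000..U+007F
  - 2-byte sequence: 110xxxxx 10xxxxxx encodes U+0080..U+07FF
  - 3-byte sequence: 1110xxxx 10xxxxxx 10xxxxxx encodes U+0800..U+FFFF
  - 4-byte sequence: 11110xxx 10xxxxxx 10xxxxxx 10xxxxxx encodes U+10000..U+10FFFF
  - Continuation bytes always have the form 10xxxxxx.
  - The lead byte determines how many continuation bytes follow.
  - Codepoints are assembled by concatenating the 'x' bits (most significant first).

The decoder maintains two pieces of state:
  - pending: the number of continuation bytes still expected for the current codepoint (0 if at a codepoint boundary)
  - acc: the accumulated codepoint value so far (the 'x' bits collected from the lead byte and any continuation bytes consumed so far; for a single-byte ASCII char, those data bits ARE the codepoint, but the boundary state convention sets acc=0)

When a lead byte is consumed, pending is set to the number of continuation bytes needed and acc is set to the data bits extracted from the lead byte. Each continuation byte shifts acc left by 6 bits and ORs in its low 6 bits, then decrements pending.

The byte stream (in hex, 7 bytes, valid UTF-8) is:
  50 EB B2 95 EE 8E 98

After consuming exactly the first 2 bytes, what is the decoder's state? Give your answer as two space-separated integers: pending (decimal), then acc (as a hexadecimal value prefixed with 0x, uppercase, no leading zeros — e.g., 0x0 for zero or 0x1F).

Answer: 2 0xB

Derivation:
Byte[0]=50: 1-byte. pending=0, acc=0x0
Byte[1]=EB: 3-byte lead. pending=2, acc=0xB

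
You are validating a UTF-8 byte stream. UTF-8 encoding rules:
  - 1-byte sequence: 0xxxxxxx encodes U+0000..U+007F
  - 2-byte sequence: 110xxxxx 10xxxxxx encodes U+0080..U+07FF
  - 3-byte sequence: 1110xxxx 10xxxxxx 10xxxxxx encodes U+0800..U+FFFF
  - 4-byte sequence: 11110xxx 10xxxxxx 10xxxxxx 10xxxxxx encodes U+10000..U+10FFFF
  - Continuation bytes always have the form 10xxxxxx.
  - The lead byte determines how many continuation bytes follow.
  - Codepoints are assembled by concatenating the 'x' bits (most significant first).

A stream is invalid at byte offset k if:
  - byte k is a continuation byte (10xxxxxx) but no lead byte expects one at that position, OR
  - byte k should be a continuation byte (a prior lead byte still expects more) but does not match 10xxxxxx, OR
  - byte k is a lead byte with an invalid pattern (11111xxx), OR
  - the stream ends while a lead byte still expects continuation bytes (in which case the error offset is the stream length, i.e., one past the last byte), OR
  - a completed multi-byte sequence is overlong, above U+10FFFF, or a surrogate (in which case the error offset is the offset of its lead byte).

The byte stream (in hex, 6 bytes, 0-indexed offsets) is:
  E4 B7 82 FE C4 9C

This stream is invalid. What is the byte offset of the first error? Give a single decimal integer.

Byte[0]=E4: 3-byte lead, need 2 cont bytes. acc=0x4
Byte[1]=B7: continuation. acc=(acc<<6)|0x37=0x137
Byte[2]=82: continuation. acc=(acc<<6)|0x02=0x4DC2
Completed: cp=U+4DC2 (starts at byte 0)
Byte[3]=FE: INVALID lead byte (not 0xxx/110x/1110/11110)

Answer: 3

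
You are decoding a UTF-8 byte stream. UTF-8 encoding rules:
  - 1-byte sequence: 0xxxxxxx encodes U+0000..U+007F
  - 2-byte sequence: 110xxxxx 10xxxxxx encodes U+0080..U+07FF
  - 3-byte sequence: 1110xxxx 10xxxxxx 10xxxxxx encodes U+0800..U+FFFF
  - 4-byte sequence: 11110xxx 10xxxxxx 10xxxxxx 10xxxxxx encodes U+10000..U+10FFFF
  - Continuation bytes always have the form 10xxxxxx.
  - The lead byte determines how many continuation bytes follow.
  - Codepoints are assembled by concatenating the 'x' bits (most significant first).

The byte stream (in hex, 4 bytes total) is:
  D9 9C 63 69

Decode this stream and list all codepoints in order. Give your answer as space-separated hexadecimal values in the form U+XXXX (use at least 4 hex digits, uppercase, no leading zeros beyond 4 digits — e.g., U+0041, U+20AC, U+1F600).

Byte[0]=D9: 2-byte lead, need 1 cont bytes. acc=0x19
Byte[1]=9C: continuation. acc=(acc<<6)|0x1C=0x65C
Completed: cp=U+065C (starts at byte 0)
Byte[2]=63: 1-byte ASCII. cp=U+0063
Byte[3]=69: 1-byte ASCII. cp=U+0069

Answer: U+065C U+0063 U+0069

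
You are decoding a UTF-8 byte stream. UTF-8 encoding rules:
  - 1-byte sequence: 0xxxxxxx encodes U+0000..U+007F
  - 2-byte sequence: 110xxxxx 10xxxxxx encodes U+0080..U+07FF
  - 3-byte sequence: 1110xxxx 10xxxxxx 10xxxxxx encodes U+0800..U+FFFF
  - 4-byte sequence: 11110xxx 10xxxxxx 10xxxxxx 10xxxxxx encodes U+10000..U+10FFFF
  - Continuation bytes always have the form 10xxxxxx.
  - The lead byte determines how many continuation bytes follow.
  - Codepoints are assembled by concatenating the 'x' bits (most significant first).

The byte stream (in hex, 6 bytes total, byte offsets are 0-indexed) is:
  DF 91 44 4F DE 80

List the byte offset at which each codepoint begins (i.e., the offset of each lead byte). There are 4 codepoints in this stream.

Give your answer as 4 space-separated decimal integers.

Byte[0]=DF: 2-byte lead, need 1 cont bytes. acc=0x1F
Byte[1]=91: continuation. acc=(acc<<6)|0x11=0x7D1
Completed: cp=U+07D1 (starts at byte 0)
Byte[2]=44: 1-byte ASCII. cp=U+0044
Byte[3]=4F: 1-byte ASCII. cp=U+004F
Byte[4]=DE: 2-byte lead, need 1 cont bytes. acc=0x1E
Byte[5]=80: continuation. acc=(acc<<6)|0x00=0x780
Completed: cp=U+0780 (starts at byte 4)

Answer: 0 2 3 4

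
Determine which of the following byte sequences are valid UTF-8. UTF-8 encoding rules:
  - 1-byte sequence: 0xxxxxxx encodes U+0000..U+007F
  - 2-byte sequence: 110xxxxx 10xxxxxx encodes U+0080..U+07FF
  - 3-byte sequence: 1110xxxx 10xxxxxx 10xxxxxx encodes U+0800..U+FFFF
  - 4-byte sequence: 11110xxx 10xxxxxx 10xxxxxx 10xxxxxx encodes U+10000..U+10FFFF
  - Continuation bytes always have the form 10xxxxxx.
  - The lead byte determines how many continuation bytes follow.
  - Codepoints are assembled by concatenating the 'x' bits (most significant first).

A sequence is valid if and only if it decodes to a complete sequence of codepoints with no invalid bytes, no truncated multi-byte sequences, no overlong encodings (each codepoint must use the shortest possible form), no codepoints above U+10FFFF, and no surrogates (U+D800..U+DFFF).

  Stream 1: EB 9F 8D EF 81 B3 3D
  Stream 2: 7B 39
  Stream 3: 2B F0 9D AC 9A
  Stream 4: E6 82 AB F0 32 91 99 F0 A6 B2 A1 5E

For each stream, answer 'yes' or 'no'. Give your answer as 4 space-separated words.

Answer: yes yes yes no

Derivation:
Stream 1: decodes cleanly. VALID
Stream 2: decodes cleanly. VALID
Stream 3: decodes cleanly. VALID
Stream 4: error at byte offset 4. INVALID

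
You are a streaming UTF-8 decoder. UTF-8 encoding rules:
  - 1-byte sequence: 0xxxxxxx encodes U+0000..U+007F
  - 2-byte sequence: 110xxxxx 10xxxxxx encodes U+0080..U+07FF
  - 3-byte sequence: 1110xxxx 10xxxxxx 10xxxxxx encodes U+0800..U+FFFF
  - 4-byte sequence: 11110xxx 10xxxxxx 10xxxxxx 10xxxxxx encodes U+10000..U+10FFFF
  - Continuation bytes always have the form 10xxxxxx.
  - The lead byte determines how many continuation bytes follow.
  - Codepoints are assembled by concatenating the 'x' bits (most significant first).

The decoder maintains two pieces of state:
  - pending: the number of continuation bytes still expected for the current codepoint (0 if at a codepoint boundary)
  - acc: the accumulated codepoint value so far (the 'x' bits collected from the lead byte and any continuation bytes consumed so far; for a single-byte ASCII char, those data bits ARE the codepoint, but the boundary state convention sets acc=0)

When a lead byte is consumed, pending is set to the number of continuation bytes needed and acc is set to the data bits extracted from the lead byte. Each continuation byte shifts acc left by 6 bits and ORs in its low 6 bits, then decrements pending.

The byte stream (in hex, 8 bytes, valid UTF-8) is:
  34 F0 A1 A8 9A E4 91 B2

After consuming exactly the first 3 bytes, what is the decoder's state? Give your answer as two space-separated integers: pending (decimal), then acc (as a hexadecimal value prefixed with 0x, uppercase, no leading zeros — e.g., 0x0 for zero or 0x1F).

Byte[0]=34: 1-byte. pending=0, acc=0x0
Byte[1]=F0: 4-byte lead. pending=3, acc=0x0
Byte[2]=A1: continuation. acc=(acc<<6)|0x21=0x21, pending=2

Answer: 2 0x21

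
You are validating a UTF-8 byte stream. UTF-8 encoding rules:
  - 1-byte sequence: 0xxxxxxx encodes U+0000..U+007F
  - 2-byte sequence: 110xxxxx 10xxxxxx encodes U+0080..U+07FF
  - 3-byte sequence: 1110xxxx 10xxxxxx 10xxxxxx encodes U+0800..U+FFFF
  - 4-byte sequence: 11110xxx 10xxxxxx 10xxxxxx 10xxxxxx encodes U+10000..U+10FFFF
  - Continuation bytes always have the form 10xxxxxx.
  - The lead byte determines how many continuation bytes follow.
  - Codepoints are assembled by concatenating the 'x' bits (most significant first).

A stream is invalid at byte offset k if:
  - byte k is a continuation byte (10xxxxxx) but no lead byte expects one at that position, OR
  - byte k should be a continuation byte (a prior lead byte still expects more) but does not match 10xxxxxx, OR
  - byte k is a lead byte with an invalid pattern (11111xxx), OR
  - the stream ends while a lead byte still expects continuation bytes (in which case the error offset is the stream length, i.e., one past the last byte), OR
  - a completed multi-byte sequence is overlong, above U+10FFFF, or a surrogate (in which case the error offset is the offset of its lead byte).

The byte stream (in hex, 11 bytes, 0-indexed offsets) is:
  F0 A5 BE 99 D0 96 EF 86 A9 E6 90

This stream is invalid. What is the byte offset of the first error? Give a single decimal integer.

Byte[0]=F0: 4-byte lead, need 3 cont bytes. acc=0x0
Byte[1]=A5: continuation. acc=(acc<<6)|0x25=0x25
Byte[2]=BE: continuation. acc=(acc<<6)|0x3E=0x97E
Byte[3]=99: continuation. acc=(acc<<6)|0x19=0x25F99
Completed: cp=U+25F99 (starts at byte 0)
Byte[4]=D0: 2-byte lead, need 1 cont bytes. acc=0x10
Byte[5]=96: continuation. acc=(acc<<6)|0x16=0x416
Completed: cp=U+0416 (starts at byte 4)
Byte[6]=EF: 3-byte lead, need 2 cont bytes. acc=0xF
Byte[7]=86: continuation. acc=(acc<<6)|0x06=0x3C6
Byte[8]=A9: continuation. acc=(acc<<6)|0x29=0xF1A9
Completed: cp=U+F1A9 (starts at byte 6)
Byte[9]=E6: 3-byte lead, need 2 cont bytes. acc=0x6
Byte[10]=90: continuation. acc=(acc<<6)|0x10=0x190
Byte[11]: stream ended, expected continuation. INVALID

Answer: 11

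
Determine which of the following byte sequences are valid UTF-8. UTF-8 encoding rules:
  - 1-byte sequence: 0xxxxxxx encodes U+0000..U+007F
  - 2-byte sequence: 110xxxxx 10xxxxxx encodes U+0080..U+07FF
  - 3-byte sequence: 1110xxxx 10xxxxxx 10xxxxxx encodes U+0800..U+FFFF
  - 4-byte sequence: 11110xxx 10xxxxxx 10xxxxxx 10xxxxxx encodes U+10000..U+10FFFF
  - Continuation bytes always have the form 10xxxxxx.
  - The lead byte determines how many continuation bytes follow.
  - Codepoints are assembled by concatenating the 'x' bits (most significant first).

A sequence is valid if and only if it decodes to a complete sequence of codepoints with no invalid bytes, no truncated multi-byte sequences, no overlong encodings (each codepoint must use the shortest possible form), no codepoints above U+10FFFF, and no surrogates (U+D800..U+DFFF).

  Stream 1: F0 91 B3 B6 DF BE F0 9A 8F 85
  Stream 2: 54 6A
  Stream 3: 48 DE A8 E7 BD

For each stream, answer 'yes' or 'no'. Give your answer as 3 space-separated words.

Stream 1: decodes cleanly. VALID
Stream 2: decodes cleanly. VALID
Stream 3: error at byte offset 5. INVALID

Answer: yes yes no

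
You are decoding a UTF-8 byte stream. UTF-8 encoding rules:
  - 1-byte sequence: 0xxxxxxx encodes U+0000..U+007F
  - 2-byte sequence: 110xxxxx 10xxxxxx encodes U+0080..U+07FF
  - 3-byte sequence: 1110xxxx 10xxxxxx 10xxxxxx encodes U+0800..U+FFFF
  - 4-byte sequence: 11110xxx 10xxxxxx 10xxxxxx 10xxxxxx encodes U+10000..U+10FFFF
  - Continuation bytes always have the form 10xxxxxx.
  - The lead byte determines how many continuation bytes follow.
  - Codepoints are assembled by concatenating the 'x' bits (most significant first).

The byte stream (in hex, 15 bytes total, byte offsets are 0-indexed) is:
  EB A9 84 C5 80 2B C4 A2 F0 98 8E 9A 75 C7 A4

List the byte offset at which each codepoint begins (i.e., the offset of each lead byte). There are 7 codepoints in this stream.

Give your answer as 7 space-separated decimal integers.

Byte[0]=EB: 3-byte lead, need 2 cont bytes. acc=0xB
Byte[1]=A9: continuation. acc=(acc<<6)|0x29=0x2E9
Byte[2]=84: continuation. acc=(acc<<6)|0x04=0xBA44
Completed: cp=U+BA44 (starts at byte 0)
Byte[3]=C5: 2-byte lead, need 1 cont bytes. acc=0x5
Byte[4]=80: continuation. acc=(acc<<6)|0x00=0x140
Completed: cp=U+0140 (starts at byte 3)
Byte[5]=2B: 1-byte ASCII. cp=U+002B
Byte[6]=C4: 2-byte lead, need 1 cont bytes. acc=0x4
Byte[7]=A2: continuation. acc=(acc<<6)|0x22=0x122
Completed: cp=U+0122 (starts at byte 6)
Byte[8]=F0: 4-byte lead, need 3 cont bytes. acc=0x0
Byte[9]=98: continuation. acc=(acc<<6)|0x18=0x18
Byte[10]=8E: continuation. acc=(acc<<6)|0x0E=0x60E
Byte[11]=9A: continuation. acc=(acc<<6)|0x1A=0x1839A
Completed: cp=U+1839A (starts at byte 8)
Byte[12]=75: 1-byte ASCII. cp=U+0075
Byte[13]=C7: 2-byte lead, need 1 cont bytes. acc=0x7
Byte[14]=A4: continuation. acc=(acc<<6)|0x24=0x1E4
Completed: cp=U+01E4 (starts at byte 13)

Answer: 0 3 5 6 8 12 13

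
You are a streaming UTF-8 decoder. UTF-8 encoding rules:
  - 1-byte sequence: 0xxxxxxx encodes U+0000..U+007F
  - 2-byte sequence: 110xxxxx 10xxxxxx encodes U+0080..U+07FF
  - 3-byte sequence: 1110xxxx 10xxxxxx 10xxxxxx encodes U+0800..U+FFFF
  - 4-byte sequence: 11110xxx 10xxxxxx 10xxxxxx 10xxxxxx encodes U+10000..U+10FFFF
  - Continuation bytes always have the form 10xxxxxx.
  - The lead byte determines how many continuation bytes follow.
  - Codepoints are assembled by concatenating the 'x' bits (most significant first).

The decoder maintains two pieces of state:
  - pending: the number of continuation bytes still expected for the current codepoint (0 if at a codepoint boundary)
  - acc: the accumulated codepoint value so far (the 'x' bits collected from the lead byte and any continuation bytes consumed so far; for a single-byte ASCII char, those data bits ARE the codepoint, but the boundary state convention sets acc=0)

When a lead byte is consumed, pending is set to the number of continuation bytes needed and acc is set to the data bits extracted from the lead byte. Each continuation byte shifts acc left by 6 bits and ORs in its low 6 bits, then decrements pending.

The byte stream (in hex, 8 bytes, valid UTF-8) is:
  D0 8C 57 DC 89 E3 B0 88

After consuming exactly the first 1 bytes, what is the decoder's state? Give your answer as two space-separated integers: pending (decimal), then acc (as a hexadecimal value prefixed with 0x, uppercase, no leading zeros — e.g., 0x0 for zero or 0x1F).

Answer: 1 0x10

Derivation:
Byte[0]=D0: 2-byte lead. pending=1, acc=0x10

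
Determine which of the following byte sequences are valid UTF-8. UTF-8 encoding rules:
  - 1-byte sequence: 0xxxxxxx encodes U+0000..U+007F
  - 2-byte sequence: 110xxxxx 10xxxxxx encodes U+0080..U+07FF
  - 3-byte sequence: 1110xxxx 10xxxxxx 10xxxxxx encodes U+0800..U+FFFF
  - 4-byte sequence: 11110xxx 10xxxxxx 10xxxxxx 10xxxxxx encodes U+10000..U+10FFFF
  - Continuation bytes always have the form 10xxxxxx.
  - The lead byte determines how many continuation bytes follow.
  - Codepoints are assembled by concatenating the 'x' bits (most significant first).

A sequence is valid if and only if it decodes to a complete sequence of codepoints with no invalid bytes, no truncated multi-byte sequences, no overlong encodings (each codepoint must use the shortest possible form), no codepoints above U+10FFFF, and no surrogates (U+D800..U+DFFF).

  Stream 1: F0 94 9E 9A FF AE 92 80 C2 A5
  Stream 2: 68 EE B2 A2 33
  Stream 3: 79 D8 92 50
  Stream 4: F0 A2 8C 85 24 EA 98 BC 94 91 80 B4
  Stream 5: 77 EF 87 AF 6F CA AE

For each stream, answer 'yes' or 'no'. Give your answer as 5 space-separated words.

Answer: no yes yes no yes

Derivation:
Stream 1: error at byte offset 4. INVALID
Stream 2: decodes cleanly. VALID
Stream 3: decodes cleanly. VALID
Stream 4: error at byte offset 8. INVALID
Stream 5: decodes cleanly. VALID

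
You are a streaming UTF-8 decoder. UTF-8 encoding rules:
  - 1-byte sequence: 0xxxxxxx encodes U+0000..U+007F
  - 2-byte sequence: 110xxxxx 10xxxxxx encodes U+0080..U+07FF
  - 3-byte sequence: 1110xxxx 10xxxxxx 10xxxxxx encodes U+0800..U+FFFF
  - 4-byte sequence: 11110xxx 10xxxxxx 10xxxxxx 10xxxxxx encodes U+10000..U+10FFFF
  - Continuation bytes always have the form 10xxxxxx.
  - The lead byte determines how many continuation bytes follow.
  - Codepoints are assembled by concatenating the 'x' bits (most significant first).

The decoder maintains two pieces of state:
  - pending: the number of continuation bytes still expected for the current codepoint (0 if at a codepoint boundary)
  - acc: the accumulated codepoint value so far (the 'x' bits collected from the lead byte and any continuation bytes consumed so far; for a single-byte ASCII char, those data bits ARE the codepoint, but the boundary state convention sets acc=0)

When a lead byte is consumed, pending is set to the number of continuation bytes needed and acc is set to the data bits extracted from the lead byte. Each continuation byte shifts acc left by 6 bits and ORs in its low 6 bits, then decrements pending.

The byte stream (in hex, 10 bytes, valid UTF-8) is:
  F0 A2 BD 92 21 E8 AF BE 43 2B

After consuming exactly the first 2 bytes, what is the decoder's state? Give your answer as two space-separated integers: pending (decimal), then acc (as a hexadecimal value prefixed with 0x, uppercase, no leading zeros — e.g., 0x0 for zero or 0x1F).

Byte[0]=F0: 4-byte lead. pending=3, acc=0x0
Byte[1]=A2: continuation. acc=(acc<<6)|0x22=0x22, pending=2

Answer: 2 0x22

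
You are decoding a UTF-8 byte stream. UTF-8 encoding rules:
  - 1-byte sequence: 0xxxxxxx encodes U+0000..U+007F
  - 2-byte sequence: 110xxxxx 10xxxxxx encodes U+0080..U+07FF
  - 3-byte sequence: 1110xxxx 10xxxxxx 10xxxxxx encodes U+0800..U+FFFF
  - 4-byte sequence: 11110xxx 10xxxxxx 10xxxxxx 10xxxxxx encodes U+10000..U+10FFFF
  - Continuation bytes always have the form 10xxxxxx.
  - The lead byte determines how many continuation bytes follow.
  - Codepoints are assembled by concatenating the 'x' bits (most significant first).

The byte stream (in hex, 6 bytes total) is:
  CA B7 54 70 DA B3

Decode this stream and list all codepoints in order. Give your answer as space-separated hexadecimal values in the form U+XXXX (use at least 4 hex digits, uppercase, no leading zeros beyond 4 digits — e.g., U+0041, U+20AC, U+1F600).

Answer: U+02B7 U+0054 U+0070 U+06B3

Derivation:
Byte[0]=CA: 2-byte lead, need 1 cont bytes. acc=0xA
Byte[1]=B7: continuation. acc=(acc<<6)|0x37=0x2B7
Completed: cp=U+02B7 (starts at byte 0)
Byte[2]=54: 1-byte ASCII. cp=U+0054
Byte[3]=70: 1-byte ASCII. cp=U+0070
Byte[4]=DA: 2-byte lead, need 1 cont bytes. acc=0x1A
Byte[5]=B3: continuation. acc=(acc<<6)|0x33=0x6B3
Completed: cp=U+06B3 (starts at byte 4)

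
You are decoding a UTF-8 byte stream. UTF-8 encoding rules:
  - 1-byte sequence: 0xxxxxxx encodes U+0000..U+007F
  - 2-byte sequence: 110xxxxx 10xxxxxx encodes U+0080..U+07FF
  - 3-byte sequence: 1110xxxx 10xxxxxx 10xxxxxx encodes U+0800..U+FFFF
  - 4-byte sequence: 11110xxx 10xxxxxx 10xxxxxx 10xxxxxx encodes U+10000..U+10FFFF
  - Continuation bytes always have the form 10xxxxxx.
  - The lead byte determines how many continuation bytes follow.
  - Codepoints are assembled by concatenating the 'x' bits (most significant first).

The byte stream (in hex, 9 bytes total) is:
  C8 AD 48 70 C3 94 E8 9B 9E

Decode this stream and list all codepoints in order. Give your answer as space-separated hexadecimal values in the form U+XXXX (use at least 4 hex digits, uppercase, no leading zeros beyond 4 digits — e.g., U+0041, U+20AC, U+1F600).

Answer: U+022D U+0048 U+0070 U+00D4 U+86DE

Derivation:
Byte[0]=C8: 2-byte lead, need 1 cont bytes. acc=0x8
Byte[1]=AD: continuation. acc=(acc<<6)|0x2D=0x22D
Completed: cp=U+022D (starts at byte 0)
Byte[2]=48: 1-byte ASCII. cp=U+0048
Byte[3]=70: 1-byte ASCII. cp=U+0070
Byte[4]=C3: 2-byte lead, need 1 cont bytes. acc=0x3
Byte[5]=94: continuation. acc=(acc<<6)|0x14=0xD4
Completed: cp=U+00D4 (starts at byte 4)
Byte[6]=E8: 3-byte lead, need 2 cont bytes. acc=0x8
Byte[7]=9B: continuation. acc=(acc<<6)|0x1B=0x21B
Byte[8]=9E: continuation. acc=(acc<<6)|0x1E=0x86DE
Completed: cp=U+86DE (starts at byte 6)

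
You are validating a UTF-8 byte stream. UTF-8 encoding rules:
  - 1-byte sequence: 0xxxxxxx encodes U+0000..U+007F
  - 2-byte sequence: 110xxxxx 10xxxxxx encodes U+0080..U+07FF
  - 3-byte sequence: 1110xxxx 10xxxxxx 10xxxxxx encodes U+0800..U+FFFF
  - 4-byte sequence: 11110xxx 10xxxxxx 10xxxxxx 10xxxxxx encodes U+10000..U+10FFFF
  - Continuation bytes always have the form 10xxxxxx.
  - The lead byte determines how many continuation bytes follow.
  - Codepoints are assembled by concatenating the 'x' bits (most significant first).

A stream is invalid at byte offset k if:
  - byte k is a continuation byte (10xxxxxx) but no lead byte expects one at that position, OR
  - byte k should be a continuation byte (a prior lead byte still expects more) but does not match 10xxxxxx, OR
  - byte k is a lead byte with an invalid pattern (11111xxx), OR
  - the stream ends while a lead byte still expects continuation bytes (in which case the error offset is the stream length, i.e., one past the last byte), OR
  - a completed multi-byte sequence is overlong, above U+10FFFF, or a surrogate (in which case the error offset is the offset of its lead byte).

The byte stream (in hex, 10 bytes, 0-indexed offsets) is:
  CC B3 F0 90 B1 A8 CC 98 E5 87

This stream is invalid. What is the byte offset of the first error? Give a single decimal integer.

Answer: 10

Derivation:
Byte[0]=CC: 2-byte lead, need 1 cont bytes. acc=0xC
Byte[1]=B3: continuation. acc=(acc<<6)|0x33=0x333
Completed: cp=U+0333 (starts at byte 0)
Byte[2]=F0: 4-byte lead, need 3 cont bytes. acc=0x0
Byte[3]=90: continuation. acc=(acc<<6)|0x10=0x10
Byte[4]=B1: continuation. acc=(acc<<6)|0x31=0x431
Byte[5]=A8: continuation. acc=(acc<<6)|0x28=0x10C68
Completed: cp=U+10C68 (starts at byte 2)
Byte[6]=CC: 2-byte lead, need 1 cont bytes. acc=0xC
Byte[7]=98: continuation. acc=(acc<<6)|0x18=0x318
Completed: cp=U+0318 (starts at byte 6)
Byte[8]=E5: 3-byte lead, need 2 cont bytes. acc=0x5
Byte[9]=87: continuation. acc=(acc<<6)|0x07=0x147
Byte[10]: stream ended, expected continuation. INVALID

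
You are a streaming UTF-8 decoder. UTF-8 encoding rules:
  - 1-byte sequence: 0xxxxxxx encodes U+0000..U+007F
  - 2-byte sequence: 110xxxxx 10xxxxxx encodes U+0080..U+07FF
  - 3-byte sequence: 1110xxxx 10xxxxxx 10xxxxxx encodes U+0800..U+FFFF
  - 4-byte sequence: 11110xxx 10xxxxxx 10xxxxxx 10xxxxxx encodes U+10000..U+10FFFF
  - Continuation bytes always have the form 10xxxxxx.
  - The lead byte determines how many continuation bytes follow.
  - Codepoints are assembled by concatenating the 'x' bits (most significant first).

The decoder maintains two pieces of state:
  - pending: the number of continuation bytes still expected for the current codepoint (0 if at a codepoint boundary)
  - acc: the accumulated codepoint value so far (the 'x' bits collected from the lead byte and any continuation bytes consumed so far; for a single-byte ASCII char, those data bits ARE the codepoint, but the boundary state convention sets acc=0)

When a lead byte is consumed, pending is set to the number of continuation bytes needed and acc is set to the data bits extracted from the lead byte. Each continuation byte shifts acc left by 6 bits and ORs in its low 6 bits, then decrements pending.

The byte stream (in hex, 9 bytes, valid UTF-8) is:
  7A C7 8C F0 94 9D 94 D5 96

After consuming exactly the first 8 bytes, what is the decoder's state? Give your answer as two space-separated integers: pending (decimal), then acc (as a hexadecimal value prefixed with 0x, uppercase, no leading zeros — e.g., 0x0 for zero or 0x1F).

Byte[0]=7A: 1-byte. pending=0, acc=0x0
Byte[1]=C7: 2-byte lead. pending=1, acc=0x7
Byte[2]=8C: continuation. acc=(acc<<6)|0x0C=0x1CC, pending=0
Byte[3]=F0: 4-byte lead. pending=3, acc=0x0
Byte[4]=94: continuation. acc=(acc<<6)|0x14=0x14, pending=2
Byte[5]=9D: continuation. acc=(acc<<6)|0x1D=0x51D, pending=1
Byte[6]=94: continuation. acc=(acc<<6)|0x14=0x14754, pending=0
Byte[7]=D5: 2-byte lead. pending=1, acc=0x15

Answer: 1 0x15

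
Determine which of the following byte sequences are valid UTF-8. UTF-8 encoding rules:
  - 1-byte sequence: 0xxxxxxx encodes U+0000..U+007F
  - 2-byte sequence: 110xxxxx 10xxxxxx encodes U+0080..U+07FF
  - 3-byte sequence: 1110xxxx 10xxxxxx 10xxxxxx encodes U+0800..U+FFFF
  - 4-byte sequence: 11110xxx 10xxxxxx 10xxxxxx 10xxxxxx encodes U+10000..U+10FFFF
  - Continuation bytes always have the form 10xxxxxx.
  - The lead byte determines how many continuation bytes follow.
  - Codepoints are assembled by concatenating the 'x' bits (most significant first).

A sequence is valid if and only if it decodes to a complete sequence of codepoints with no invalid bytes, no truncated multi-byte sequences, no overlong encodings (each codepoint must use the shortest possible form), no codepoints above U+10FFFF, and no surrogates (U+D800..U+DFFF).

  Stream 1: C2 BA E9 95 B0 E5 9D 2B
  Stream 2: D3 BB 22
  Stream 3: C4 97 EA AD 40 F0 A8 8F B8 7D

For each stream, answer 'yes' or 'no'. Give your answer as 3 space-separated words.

Answer: no yes no

Derivation:
Stream 1: error at byte offset 7. INVALID
Stream 2: decodes cleanly. VALID
Stream 3: error at byte offset 4. INVALID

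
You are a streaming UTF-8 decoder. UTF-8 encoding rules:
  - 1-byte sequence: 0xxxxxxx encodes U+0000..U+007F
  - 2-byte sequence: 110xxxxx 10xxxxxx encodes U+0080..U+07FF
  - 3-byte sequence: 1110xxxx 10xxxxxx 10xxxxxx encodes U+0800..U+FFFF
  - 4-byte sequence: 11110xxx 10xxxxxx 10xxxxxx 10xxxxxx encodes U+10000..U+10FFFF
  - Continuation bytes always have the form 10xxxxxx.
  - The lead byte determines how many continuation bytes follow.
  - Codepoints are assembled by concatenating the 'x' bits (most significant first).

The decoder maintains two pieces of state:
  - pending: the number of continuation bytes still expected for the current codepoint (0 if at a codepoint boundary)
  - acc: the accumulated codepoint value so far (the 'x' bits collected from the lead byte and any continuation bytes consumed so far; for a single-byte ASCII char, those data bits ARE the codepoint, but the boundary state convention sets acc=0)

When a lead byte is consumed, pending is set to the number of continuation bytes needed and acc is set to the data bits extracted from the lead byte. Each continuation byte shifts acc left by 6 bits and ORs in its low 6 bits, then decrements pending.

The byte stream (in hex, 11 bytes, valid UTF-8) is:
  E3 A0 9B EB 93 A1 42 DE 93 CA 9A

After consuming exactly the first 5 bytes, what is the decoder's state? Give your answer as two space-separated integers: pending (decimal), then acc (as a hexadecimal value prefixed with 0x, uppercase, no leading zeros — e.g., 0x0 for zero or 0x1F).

Byte[0]=E3: 3-byte lead. pending=2, acc=0x3
Byte[1]=A0: continuation. acc=(acc<<6)|0x20=0xE0, pending=1
Byte[2]=9B: continuation. acc=(acc<<6)|0x1B=0x381B, pending=0
Byte[3]=EB: 3-byte lead. pending=2, acc=0xB
Byte[4]=93: continuation. acc=(acc<<6)|0x13=0x2D3, pending=1

Answer: 1 0x2D3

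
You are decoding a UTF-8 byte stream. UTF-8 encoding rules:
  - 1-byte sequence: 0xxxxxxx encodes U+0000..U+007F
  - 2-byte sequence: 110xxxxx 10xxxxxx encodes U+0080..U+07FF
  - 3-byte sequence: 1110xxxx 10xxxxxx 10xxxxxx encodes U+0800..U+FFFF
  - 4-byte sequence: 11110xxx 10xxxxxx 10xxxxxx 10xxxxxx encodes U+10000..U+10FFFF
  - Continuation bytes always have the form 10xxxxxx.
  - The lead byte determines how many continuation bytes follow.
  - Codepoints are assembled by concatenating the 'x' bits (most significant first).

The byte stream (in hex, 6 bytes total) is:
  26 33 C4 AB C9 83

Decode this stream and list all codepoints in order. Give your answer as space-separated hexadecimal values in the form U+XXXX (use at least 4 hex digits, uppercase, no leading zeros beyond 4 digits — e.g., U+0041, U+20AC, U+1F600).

Byte[0]=26: 1-byte ASCII. cp=U+0026
Byte[1]=33: 1-byte ASCII. cp=U+0033
Byte[2]=C4: 2-byte lead, need 1 cont bytes. acc=0x4
Byte[3]=AB: continuation. acc=(acc<<6)|0x2B=0x12B
Completed: cp=U+012B (starts at byte 2)
Byte[4]=C9: 2-byte lead, need 1 cont bytes. acc=0x9
Byte[5]=83: continuation. acc=(acc<<6)|0x03=0x243
Completed: cp=U+0243 (starts at byte 4)

Answer: U+0026 U+0033 U+012B U+0243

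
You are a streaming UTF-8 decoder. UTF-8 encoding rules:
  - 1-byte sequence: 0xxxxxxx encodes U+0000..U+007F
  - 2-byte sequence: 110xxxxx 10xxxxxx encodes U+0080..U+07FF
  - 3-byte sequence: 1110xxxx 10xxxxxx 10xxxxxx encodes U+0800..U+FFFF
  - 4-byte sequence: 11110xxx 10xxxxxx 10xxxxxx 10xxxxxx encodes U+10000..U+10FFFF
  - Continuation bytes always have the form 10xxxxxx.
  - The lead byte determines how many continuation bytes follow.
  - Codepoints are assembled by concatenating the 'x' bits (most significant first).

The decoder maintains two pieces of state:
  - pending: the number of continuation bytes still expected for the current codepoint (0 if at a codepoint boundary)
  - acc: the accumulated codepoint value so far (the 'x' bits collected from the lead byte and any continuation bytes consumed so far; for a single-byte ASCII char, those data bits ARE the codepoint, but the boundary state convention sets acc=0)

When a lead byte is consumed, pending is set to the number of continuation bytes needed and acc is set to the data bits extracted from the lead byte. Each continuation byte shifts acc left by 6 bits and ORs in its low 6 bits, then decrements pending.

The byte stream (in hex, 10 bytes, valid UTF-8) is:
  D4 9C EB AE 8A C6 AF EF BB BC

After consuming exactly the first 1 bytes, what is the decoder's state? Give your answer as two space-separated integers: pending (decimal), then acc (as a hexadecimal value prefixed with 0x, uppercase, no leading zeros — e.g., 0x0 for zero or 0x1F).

Answer: 1 0x14

Derivation:
Byte[0]=D4: 2-byte lead. pending=1, acc=0x14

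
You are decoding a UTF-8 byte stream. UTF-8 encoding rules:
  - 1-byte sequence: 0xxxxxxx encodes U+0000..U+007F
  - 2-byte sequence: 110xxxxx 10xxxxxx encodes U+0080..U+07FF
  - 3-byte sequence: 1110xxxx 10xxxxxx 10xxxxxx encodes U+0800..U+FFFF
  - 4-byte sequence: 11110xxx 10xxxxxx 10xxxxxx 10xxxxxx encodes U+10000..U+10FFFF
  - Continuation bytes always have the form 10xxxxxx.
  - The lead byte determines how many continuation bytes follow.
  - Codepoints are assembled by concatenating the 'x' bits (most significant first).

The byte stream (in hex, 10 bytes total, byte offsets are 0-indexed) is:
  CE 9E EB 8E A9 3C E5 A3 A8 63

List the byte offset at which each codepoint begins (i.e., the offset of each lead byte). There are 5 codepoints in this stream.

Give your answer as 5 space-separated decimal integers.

Answer: 0 2 5 6 9

Derivation:
Byte[0]=CE: 2-byte lead, need 1 cont bytes. acc=0xE
Byte[1]=9E: continuation. acc=(acc<<6)|0x1E=0x39E
Completed: cp=U+039E (starts at byte 0)
Byte[2]=EB: 3-byte lead, need 2 cont bytes. acc=0xB
Byte[3]=8E: continuation. acc=(acc<<6)|0x0E=0x2CE
Byte[4]=A9: continuation. acc=(acc<<6)|0x29=0xB3A9
Completed: cp=U+B3A9 (starts at byte 2)
Byte[5]=3C: 1-byte ASCII. cp=U+003C
Byte[6]=E5: 3-byte lead, need 2 cont bytes. acc=0x5
Byte[7]=A3: continuation. acc=(acc<<6)|0x23=0x163
Byte[8]=A8: continuation. acc=(acc<<6)|0x28=0x58E8
Completed: cp=U+58E8 (starts at byte 6)
Byte[9]=63: 1-byte ASCII. cp=U+0063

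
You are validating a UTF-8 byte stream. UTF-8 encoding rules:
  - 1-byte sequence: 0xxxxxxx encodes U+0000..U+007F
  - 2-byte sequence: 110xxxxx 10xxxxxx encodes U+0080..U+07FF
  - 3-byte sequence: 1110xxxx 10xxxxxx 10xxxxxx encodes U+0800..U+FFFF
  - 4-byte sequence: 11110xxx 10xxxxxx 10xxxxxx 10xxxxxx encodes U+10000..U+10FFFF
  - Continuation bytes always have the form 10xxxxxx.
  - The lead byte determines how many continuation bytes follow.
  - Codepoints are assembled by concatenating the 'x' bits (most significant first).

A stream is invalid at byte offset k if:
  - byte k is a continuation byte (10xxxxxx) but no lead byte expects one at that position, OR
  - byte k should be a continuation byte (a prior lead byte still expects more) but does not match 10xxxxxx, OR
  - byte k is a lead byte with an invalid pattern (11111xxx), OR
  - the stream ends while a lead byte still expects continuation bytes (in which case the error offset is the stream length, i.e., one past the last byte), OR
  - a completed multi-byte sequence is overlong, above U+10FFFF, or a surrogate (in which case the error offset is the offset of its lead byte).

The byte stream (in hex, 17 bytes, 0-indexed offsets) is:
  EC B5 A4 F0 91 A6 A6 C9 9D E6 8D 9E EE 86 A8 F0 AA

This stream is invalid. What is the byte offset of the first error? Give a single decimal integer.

Answer: 17

Derivation:
Byte[0]=EC: 3-byte lead, need 2 cont bytes. acc=0xC
Byte[1]=B5: continuation. acc=(acc<<6)|0x35=0x335
Byte[2]=A4: continuation. acc=(acc<<6)|0x24=0xCD64
Completed: cp=U+CD64 (starts at byte 0)
Byte[3]=F0: 4-byte lead, need 3 cont bytes. acc=0x0
Byte[4]=91: continuation. acc=(acc<<6)|0x11=0x11
Byte[5]=A6: continuation. acc=(acc<<6)|0x26=0x466
Byte[6]=A6: continuation. acc=(acc<<6)|0x26=0x119A6
Completed: cp=U+119A6 (starts at byte 3)
Byte[7]=C9: 2-byte lead, need 1 cont bytes. acc=0x9
Byte[8]=9D: continuation. acc=(acc<<6)|0x1D=0x25D
Completed: cp=U+025D (starts at byte 7)
Byte[9]=E6: 3-byte lead, need 2 cont bytes. acc=0x6
Byte[10]=8D: continuation. acc=(acc<<6)|0x0D=0x18D
Byte[11]=9E: continuation. acc=(acc<<6)|0x1E=0x635E
Completed: cp=U+635E (starts at byte 9)
Byte[12]=EE: 3-byte lead, need 2 cont bytes. acc=0xE
Byte[13]=86: continuation. acc=(acc<<6)|0x06=0x386
Byte[14]=A8: continuation. acc=(acc<<6)|0x28=0xE1A8
Completed: cp=U+E1A8 (starts at byte 12)
Byte[15]=F0: 4-byte lead, need 3 cont bytes. acc=0x0
Byte[16]=AA: continuation. acc=(acc<<6)|0x2A=0x2A
Byte[17]: stream ended, expected continuation. INVALID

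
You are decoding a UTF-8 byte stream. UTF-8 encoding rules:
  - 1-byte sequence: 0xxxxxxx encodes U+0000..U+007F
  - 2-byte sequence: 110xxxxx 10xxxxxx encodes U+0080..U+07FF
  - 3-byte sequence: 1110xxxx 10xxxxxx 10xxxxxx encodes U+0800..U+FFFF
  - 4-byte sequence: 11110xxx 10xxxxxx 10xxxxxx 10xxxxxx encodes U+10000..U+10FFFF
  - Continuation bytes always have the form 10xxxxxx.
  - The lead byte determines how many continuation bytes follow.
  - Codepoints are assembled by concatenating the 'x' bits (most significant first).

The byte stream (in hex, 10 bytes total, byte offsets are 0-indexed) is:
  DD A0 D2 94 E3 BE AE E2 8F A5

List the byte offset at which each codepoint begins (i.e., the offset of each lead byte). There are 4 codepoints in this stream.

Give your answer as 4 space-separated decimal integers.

Answer: 0 2 4 7

Derivation:
Byte[0]=DD: 2-byte lead, need 1 cont bytes. acc=0x1D
Byte[1]=A0: continuation. acc=(acc<<6)|0x20=0x760
Completed: cp=U+0760 (starts at byte 0)
Byte[2]=D2: 2-byte lead, need 1 cont bytes. acc=0x12
Byte[3]=94: continuation. acc=(acc<<6)|0x14=0x494
Completed: cp=U+0494 (starts at byte 2)
Byte[4]=E3: 3-byte lead, need 2 cont bytes. acc=0x3
Byte[5]=BE: continuation. acc=(acc<<6)|0x3E=0xFE
Byte[6]=AE: continuation. acc=(acc<<6)|0x2E=0x3FAE
Completed: cp=U+3FAE (starts at byte 4)
Byte[7]=E2: 3-byte lead, need 2 cont bytes. acc=0x2
Byte[8]=8F: continuation. acc=(acc<<6)|0x0F=0x8F
Byte[9]=A5: continuation. acc=(acc<<6)|0x25=0x23E5
Completed: cp=U+23E5 (starts at byte 7)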